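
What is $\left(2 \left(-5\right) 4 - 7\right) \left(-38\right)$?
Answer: $1786$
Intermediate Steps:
$\left(2 \left(-5\right) 4 - 7\right) \left(-38\right) = \left(\left(-10\right) 4 - 7\right) \left(-38\right) = \left(-40 - 7\right) \left(-38\right) = \left(-47\right) \left(-38\right) = 1786$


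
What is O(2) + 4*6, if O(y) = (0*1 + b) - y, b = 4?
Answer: 26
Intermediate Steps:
O(y) = 4 - y (O(y) = (0*1 + 4) - y = (0 + 4) - y = 4 - y)
O(2) + 4*6 = (4 - 1*2) + 4*6 = (4 - 2) + 24 = 2 + 24 = 26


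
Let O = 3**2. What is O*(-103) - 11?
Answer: -938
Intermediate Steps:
O = 9
O*(-103) - 11 = 9*(-103) - 11 = -927 - 11 = -938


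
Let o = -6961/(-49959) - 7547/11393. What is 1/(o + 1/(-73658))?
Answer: -3224990237742/1687004060699 ≈ -1.9117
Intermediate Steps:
o = -297733900/569182887 (o = -6961*(-1/49959) - 7547*1/11393 = 6961/49959 - 7547/11393 = -297733900/569182887 ≈ -0.52309)
1/(o + 1/(-73658)) = 1/(-297733900/569182887 + 1/(-73658)) = 1/(-297733900/569182887 - 1/73658) = 1/(-1687004060699/3224990237742) = -3224990237742/1687004060699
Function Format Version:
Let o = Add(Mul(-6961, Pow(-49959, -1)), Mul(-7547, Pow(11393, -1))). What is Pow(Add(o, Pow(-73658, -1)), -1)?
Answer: Rational(-3224990237742, 1687004060699) ≈ -1.9117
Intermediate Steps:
o = Rational(-297733900, 569182887) (o = Add(Mul(-6961, Rational(-1, 49959)), Mul(-7547, Rational(1, 11393))) = Add(Rational(6961, 49959), Rational(-7547, 11393)) = Rational(-297733900, 569182887) ≈ -0.52309)
Pow(Add(o, Pow(-73658, -1)), -1) = Pow(Add(Rational(-297733900, 569182887), Pow(-73658, -1)), -1) = Pow(Add(Rational(-297733900, 569182887), Rational(-1, 73658)), -1) = Pow(Rational(-1687004060699, 3224990237742), -1) = Rational(-3224990237742, 1687004060699)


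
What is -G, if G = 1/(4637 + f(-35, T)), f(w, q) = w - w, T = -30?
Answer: -1/4637 ≈ -0.00021566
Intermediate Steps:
f(w, q) = 0
G = 1/4637 (G = 1/(4637 + 0) = 1/4637 ≈ 0.00021566)
-G = -1*1/4637 = -1/4637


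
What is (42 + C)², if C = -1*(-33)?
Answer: 5625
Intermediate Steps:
C = 33
(42 + C)² = (42 + 33)² = 75² = 5625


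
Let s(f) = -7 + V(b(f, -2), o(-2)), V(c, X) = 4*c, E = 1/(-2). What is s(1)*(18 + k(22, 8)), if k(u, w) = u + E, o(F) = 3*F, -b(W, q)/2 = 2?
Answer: -1817/2 ≈ -908.50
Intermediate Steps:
b(W, q) = -4 (b(W, q) = -2*2 = -4)
E = -½ ≈ -0.50000
k(u, w) = -½ + u (k(u, w) = u - ½ = -½ + u)
s(f) = -23 (s(f) = -7 + 4*(-4) = -7 - 16 = -23)
s(1)*(18 + k(22, 8)) = -23*(18 + (-½ + 22)) = -23*(18 + 43/2) = -23*79/2 = -1817/2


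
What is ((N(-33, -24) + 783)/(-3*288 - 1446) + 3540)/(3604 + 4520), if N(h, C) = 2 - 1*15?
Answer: 10619/24372 ≈ 0.43570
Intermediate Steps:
N(h, C) = -13 (N(h, C) = 2 - 15 = -13)
((N(-33, -24) + 783)/(-3*288 - 1446) + 3540)/(3604 + 4520) = ((-13 + 783)/(-3*288 - 1446) + 3540)/(3604 + 4520) = (770/(-864 - 1446) + 3540)/8124 = (770/(-2310) + 3540)*(1/8124) = (770*(-1/2310) + 3540)*(1/8124) = (-⅓ + 3540)*(1/8124) = (10619/3)*(1/8124) = 10619/24372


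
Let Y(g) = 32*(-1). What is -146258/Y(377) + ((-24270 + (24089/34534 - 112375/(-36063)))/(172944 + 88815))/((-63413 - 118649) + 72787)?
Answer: 1302539234219881827861889/284984448627081027600 ≈ 4570.6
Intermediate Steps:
Y(g) = -32
-146258/Y(377) + ((-24270 + (24089/34534 - 112375/(-36063)))/(172944 + 88815))/((-63413 - 118649) + 72787) = -146258/(-32) + ((-24270 + (24089/34534 - 112375/(-36063)))/(172944 + 88815))/((-63413 - 118649) + 72787) = -146258*(-1/32) + ((-24270 + (24089*(1/34534) - 112375*(-1/36063)))/261759)/(-182062 + 72787) = 73129/16 + ((-24270 + (24089/34534 + 112375/36063))*(1/261759))/(-109275) = 73129/16 + ((-24270 + 4749479857/1245399642)*(1/261759))*(-1/109275) = 73129/16 - 30221099831483/1245399642*1/261759*(-1/109275) = 73129/16 - 30221099831483/325994564890278*(-1/109275) = 73129/16 + 30221099831483/35623056078385128450 = 1302539234219881827861889/284984448627081027600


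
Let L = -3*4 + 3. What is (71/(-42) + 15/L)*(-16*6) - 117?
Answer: 1437/7 ≈ 205.29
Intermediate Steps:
L = -9 (L = -12 + 3 = -9)
(71/(-42) + 15/L)*(-16*6) - 117 = (71/(-42) + 15/(-9))*(-16*6) - 117 = (71*(-1/42) + 15*(-⅑))*(-96) - 117 = (-71/42 - 5/3)*(-96) - 117 = -47/14*(-96) - 117 = 2256/7 - 117 = 1437/7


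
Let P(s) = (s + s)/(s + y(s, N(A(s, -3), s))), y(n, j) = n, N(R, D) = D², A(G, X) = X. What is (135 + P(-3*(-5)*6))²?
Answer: 18496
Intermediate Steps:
P(s) = 1 (P(s) = (s + s)/(s + s) = (2*s)/((2*s)) = (2*s)*(1/(2*s)) = 1)
(135 + P(-3*(-5)*6))² = (135 + 1)² = 136² = 18496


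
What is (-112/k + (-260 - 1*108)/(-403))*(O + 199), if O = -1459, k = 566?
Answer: -102785760/114049 ≈ -901.24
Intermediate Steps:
(-112/k + (-260 - 1*108)/(-403))*(O + 199) = (-112/566 + (-260 - 1*108)/(-403))*(-1459 + 199) = (-112*1/566 + (-260 - 108)*(-1/403))*(-1260) = (-56/283 - 368*(-1/403))*(-1260) = (-56/283 + 368/403)*(-1260) = (81576/114049)*(-1260) = -102785760/114049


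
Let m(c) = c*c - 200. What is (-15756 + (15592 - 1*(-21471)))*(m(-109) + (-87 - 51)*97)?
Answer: -36328435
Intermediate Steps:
m(c) = -200 + c² (m(c) = c² - 200 = -200 + c²)
(-15756 + (15592 - 1*(-21471)))*(m(-109) + (-87 - 51)*97) = (-15756 + (15592 - 1*(-21471)))*((-200 + (-109)²) + (-87 - 51)*97) = (-15756 + (15592 + 21471))*((-200 + 11881) - 138*97) = (-15756 + 37063)*(11681 - 13386) = 21307*(-1705) = -36328435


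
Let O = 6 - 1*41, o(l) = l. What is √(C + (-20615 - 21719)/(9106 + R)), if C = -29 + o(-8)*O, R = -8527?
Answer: √59634105/579 ≈ 13.337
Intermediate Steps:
O = -35 (O = 6 - 41 = -35)
C = 251 (C = -29 - 8*(-35) = -29 + 280 = 251)
√(C + (-20615 - 21719)/(9106 + R)) = √(251 + (-20615 - 21719)/(9106 - 8527)) = √(251 - 42334/579) = √(102995/579) = √59634105/579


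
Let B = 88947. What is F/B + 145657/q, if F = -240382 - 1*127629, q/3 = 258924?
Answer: -10107588419/2558945892 ≈ -3.9499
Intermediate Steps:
q = 776772 (q = 3*258924 = 776772)
F = -368011 (F = -240382 - 127629 = -368011)
F/B + 145657/q = -368011/88947 + 145657/776772 = -10107588419/2558945892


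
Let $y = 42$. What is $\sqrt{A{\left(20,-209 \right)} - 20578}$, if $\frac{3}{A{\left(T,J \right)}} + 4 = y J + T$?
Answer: $\frac{i \sqrt{1579827494518}}{8762} \approx 143.45 i$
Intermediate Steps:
$A{\left(T,J \right)} = \frac{3}{-4 + T + 42 J}$ ($A{\left(T,J \right)} = \frac{3}{-4 + \left(42 J + T\right)} = \frac{3}{-4 + \left(T + 42 J\right)} = \frac{3}{-4 + T + 42 J}$)
$\sqrt{A{\left(20,-209 \right)} - 20578} = \sqrt{\frac{3}{-4 + 20 + 42 \left(-209\right)} - 20578} = \sqrt{\frac{3}{-4 + 20 - 8778} - 20578} = \sqrt{\frac{3}{-8762} - 20578} = \sqrt{3 \left(- \frac{1}{8762}\right) - 20578} = \sqrt{- \frac{3}{8762} - 20578} = \sqrt{- \frac{180304439}{8762}} = \frac{i \sqrt{1579827494518}}{8762}$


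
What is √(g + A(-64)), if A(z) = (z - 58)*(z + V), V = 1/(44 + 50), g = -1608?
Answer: 3*√1521437/47 ≈ 78.732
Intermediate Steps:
V = 1/94 ≈ 0.010638
A(z) = (-58 + z)*(1/94 + z) (A(z) = (z - 58)*(z + 1/94) = (-58 + z)*(1/94 + z))
√(g + A(-64)) = √(-1608 + (-29/47 + (-64)² - 5451/94*(-64))) = √(-1608 + (-29/47 + 4096 + 174432/47)) = √(-1608 + 366915/47) = √(291339/47) = 3*√1521437/47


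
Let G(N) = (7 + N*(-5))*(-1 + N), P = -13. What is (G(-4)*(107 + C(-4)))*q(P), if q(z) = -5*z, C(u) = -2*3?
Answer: -886275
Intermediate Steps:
C(u) = -6
G(N) = (-1 + N)*(7 - 5*N) (G(N) = (7 - 5*N)*(-1 + N) = (-1 + N)*(7 - 5*N))
(G(-4)*(107 + C(-4)))*q(P) = ((-7 - 5*(-4)**2 + 12*(-4))*(107 - 6))*(-5*(-13)) = ((-7 - 5*16 - 48)*101)*65 = ((-7 - 80 - 48)*101)*65 = -135*101*65 = -13635*65 = -886275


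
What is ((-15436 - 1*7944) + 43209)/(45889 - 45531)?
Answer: 19829/358 ≈ 55.388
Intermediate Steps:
((-15436 - 1*7944) + 43209)/(45889 - 45531) = ((-15436 - 7944) + 43209)/358 = (-23380 + 43209)*(1/358) = 19829*(1/358) = 19829/358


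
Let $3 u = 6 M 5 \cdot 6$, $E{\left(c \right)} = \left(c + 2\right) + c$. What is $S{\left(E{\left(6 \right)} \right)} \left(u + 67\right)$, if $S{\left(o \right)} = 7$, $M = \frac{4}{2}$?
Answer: $1309$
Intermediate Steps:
$M = 2$ ($M = 4 \cdot \frac{1}{2} = 2$)
$E{\left(c \right)} = 2 + 2 c$ ($E{\left(c \right)} = \left(2 + c\right) + c = 2 + 2 c$)
$u = 120$ ($u = \frac{6 \cdot 2 \cdot 5 \cdot 6}{3} = \frac{12 \cdot 30}{3} = \frac{1}{3} \cdot 360 = 120$)
$S{\left(E{\left(6 \right)} \right)} \left(u + 67\right) = 7 \left(120 + 67\right) = 7 \cdot 187 = 1309$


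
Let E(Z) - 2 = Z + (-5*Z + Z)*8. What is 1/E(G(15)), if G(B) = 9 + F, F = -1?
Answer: -1/246 ≈ -0.0040650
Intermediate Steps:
G(B) = 8 (G(B) = 9 - 1 = 8)
E(Z) = 2 - 31*Z (E(Z) = 2 + (Z + (-5*Z + Z)*8) = 2 + (Z - 4*Z*8) = 2 + (Z - 32*Z) = 2 - 31*Z)
1/E(G(15)) = 1/(2 - 31*8) = 1/(2 - 248) = 1/(-246) = -1/246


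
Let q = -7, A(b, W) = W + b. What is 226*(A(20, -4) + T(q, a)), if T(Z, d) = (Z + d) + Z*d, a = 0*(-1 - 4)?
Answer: 2034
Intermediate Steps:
a = 0 (a = 0*(-5) = 0)
T(Z, d) = Z + d + Z*d
226*(A(20, -4) + T(q, a)) = 226*((-4 + 20) + (-7 + 0 - 7*0)) = 226*(16 + (-7 + 0 + 0)) = 226*(16 - 7) = 226*9 = 2034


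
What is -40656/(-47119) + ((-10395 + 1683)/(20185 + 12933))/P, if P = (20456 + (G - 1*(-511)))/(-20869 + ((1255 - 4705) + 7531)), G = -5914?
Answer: 13579764474144/11745005721613 ≈ 1.1562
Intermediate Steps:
P = -15053/16788 (P = (20456 + (-5914 - 1*(-511)))/(-20869 + ((1255 - 4705) + 7531)) = (20456 + (-5914 + 511))/(-20869 + (-3450 + 7531)) = (20456 - 5403)/(-20869 + 4081) = 15053/(-16788) = 15053*(-1/16788) = -15053/16788 ≈ -0.89665)
-40656/(-47119) + ((-10395 + 1683)/(20185 + 12933))/P = -40656/(-47119) + ((-10395 + 1683)/(20185 + 12933))/(-15053/16788) = -40656*(-1/47119) - 8712/33118*(-16788/15053) = 40656/47119 - 8712*1/33118*(-16788/15053) = 40656/47119 - 4356/16559*(-16788/15053) = 40656/47119 + 73128528/249262627 = 13579764474144/11745005721613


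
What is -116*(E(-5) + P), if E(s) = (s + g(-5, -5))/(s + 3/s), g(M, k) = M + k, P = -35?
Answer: 26245/7 ≈ 3749.3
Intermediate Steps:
E(s) = (-10 + s)/(s + 3/s) (E(s) = (s + (-5 - 5))/(s + 3/s) = (s - 10)/(s + 3/s) = (-10 + s)/(s + 3/s))
-116*(E(-5) + P) = -116*(-5*(-10 - 5)/(3 + (-5)²) - 35) = -116*(-5*(-15)/(3 + 25) - 35) = -116*(-5*(-15)/28 - 35) = -116*(-5*1/28*(-15) - 35) = -116*(75/28 - 35) = -116*(-905/28) = 26245/7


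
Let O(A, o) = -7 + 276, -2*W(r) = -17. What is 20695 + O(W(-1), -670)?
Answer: 20964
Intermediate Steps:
W(r) = 17/2 (W(r) = -1/2*(-17) = 17/2)
O(A, o) = 269
20695 + O(W(-1), -670) = 20695 + 269 = 20964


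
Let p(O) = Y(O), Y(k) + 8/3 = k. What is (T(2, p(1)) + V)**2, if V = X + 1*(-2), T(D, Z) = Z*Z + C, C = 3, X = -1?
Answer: 625/81 ≈ 7.7160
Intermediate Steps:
Y(k) = -8/3 + k
p(O) = -8/3 + O
T(D, Z) = 3 + Z**2 (T(D, Z) = Z*Z + 3 = Z**2 + 3 = 3 + Z**2)
V = -3 (V = -1 + 1*(-2) = -1 - 2 = -3)
(T(2, p(1)) + V)**2 = ((3 + (-8/3 + 1)**2) - 3)**2 = ((3 + (-5/3)**2) - 3)**2 = ((3 + 25/9) - 3)**2 = (52/9 - 3)**2 = (25/9)**2 = 625/81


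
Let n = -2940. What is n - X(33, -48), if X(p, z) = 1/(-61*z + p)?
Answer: -8705341/2961 ≈ -2940.0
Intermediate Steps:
X(p, z) = 1/(p - 61*z)
n - X(33, -48) = -2940 - 1/(33 - 61*(-48)) = -2940 - 1/(33 + 2928) = -2940 - 1/2961 = -8705341/2961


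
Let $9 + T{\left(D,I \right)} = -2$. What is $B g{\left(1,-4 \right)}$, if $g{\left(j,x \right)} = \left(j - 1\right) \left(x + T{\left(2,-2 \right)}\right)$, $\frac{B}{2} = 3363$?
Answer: $0$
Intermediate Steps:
$B = 6726$ ($B = 2 \cdot 3363 = 6726$)
$T{\left(D,I \right)} = -11$ ($T{\left(D,I \right)} = -9 - 2 = -11$)
$g{\left(j,x \right)} = \left(-1 + j\right) \left(-11 + x\right)$ ($g{\left(j,x \right)} = \left(j - 1\right) \left(x - 11\right) = \left(-1 + j\right) \left(-11 + x\right)$)
$B g{\left(1,-4 \right)} = 6726 \left(11 - -4 - 11 + 1 \left(-4\right)\right) = 6726 \left(11 + 4 - 11 - 4\right) = 6726 \cdot 0 = 0$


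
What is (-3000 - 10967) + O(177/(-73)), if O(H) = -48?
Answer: -14015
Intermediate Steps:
(-3000 - 10967) + O(177/(-73)) = (-3000 - 10967) - 48 = -13967 - 48 = -14015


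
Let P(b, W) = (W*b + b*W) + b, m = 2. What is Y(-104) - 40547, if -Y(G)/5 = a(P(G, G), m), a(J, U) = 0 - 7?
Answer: -40512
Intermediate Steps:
P(b, W) = b + 2*W*b (P(b, W) = (W*b + W*b) + b = 2*W*b + b = b + 2*W*b)
a(J, U) = -7
Y(G) = 35 (Y(G) = -5*(-7) = 35)
Y(-104) - 40547 = 35 - 40547 = -40512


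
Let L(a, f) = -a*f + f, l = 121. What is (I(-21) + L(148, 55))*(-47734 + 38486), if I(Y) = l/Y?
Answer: 1571290688/21 ≈ 7.4823e+7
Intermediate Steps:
I(Y) = 121/Y
L(a, f) = f - a*f (L(a, f) = -a*f + f = f - a*f)
(I(-21) + L(148, 55))*(-47734 + 38486) = (121/(-21) + 55*(1 - 1*148))*(-47734 + 38486) = (121*(-1/21) + 55*(1 - 148))*(-9248) = (-121/21 + 55*(-147))*(-9248) = (-121/21 - 8085)*(-9248) = -169906/21*(-9248) = 1571290688/21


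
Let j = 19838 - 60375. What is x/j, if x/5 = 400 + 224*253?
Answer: -285360/40537 ≈ -7.0395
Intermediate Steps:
j = -40537
x = 285360 (x = 5*(400 + 224*253) = 5*(400 + 56672) = 5*57072 = 285360)
x/j = 285360/(-40537) = 285360*(-1/40537) = -285360/40537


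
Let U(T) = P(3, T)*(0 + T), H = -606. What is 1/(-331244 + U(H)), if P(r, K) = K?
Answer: 1/35992 ≈ 2.7784e-5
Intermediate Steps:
U(T) = T² (U(T) = T*(0 + T) = T*T = T²)
1/(-331244 + U(H)) = 1/(-331244 + (-606)²) = 1/(-331244 + 367236) = 1/35992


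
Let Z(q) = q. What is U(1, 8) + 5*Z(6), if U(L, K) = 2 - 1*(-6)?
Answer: 38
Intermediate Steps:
U(L, K) = 8 (U(L, K) = 2 + 6 = 8)
U(1, 8) + 5*Z(6) = 8 + 5*6 = 8 + 30 = 38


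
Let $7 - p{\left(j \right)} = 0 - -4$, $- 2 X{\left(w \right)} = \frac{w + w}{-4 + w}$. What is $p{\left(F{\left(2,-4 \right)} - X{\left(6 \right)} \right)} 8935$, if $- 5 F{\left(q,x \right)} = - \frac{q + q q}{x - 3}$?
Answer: $26805$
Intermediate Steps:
$F{\left(q,x \right)} = \frac{q + q^{2}}{5 \left(-3 + x\right)}$ ($F{\left(q,x \right)} = - \frac{\left(-1\right) \frac{q + q q}{x - 3}}{5} = - \frac{\left(-1\right) \frac{q + q^{2}}{-3 + x}}{5} = - \frac{\left(-1\right) \frac{1}{-3 + x} \left(q + q^{2}\right)}{5} = \frac{q + q^{2}}{5 \left(-3 + x\right)}$)
$X{\left(w \right)} = - \frac{w}{-4 + w}$ ($X{\left(w \right)} = - \frac{\left(w + w\right) \frac{1}{-4 + w}}{2} = - \frac{2 w \frac{1}{-4 + w}}{2} = - \frac{w}{-4 + w}$)
$p{\left(j \right)} = 3$ ($p{\left(j \right)} = 7 - \left(0 - -4\right) = 7 - \left(0 + 4\right) = 7 - 4 = 3$)
$p{\left(F{\left(2,-4 \right)} - X{\left(6 \right)} \right)} 8935 = 3 \cdot 8935 = 26805$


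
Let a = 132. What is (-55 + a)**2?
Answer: 5929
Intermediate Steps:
(-55 + a)**2 = (-55 + 132)**2 = 77**2 = 5929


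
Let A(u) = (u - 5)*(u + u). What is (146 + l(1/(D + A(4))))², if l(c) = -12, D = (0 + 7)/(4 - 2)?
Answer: 17956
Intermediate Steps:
A(u) = 2*u*(-5 + u) (A(u) = (-5 + u)*(2*u) = 2*u*(-5 + u))
D = 7/2 ≈ 3.5000
(146 + l(1/(D + A(4))))² = (146 - 12)² = 134² = 17956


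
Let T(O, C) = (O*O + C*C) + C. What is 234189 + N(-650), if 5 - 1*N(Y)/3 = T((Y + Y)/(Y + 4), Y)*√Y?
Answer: 234204 - 660174167250*I*√26/104329 ≈ 2.342e+5 - 3.2266e+7*I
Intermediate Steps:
T(O, C) = C + C² + O² (T(O, C) = (O² + C²) + C = (C² + O²) + C = C + C² + O²)
N(Y) = 15 - 3*√Y*(Y + Y² + 4*Y²/(4 + Y)²) (N(Y) = 15 - 3*(Y + Y² + ((Y + Y)/(Y + 4))²)*√Y = 15 - 3*(Y + Y² + ((2*Y)/(4 + Y))²)*√Y = 15 - 3*(Y + Y² + (2*Y/(4 + Y))²)*√Y = 15 - 3*(Y + Y² + 4*Y²/(4 + Y)²)*√Y = 15 - 3*√Y*(Y + Y² + 4*Y²/(4 + Y)²))
234189 + N(-650) = 234189 + (15 - (-9750)*I*√26 - 6337500*I*√26 - 12*(-650)^(5/2)/(4 - 650)²) = 234189 + (15 - (-9750)*I*√26 - 6337500*I*√26 - 12*2112500*I*√26/(-646)²) = 234189 + (15 + 9750*I*√26 - 6337500*I*√26 - 12*2112500*I*√26*1/417316) = 234189 + (15 + 9750*I*√26 - 6337500*I*√26 - 6337500*I*√26/104329) = 234189 + (15 - 660174167250*I*√26/104329) = 234204 - 660174167250*I*√26/104329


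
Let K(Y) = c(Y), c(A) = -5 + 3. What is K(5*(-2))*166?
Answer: -332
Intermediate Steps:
c(A) = -2
K(Y) = -2
K(5*(-2))*166 = -2*166 = -332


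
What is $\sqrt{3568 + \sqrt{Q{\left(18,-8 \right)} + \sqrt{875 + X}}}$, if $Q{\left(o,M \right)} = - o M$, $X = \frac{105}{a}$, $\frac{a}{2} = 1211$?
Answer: $\frac{\sqrt{427146688 + 346 \sqrt{346} \sqrt{49824 + \sqrt{104756690}}}}{346} \approx 59.843$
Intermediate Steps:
$a = 2422$ ($a = 2 \cdot 1211 = 2422$)
$X = \frac{15}{346}$ ($X = \frac{105}{2422} = 105 \cdot \frac{1}{2422} = \frac{15}{346} \approx 0.043353$)
$Q{\left(o,M \right)} = - M o$
$\sqrt{3568 + \sqrt{Q{\left(18,-8 \right)} + \sqrt{875 + X}}} = \sqrt{3568 + \sqrt{\left(-1\right) \left(-8\right) 18 + \sqrt{875 + \frac{15}{346}}}} = \sqrt{3568 + \sqrt{144 + \sqrt{\frac{302765}{346}}}} = \sqrt{3568 + \sqrt{144 + \frac{\sqrt{104756690}}{346}}}$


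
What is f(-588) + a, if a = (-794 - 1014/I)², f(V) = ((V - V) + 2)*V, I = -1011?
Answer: 71283660456/113569 ≈ 6.2767e+5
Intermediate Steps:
f(V) = 2*V (f(V) = (0 + 2)*V = 2*V)
a = 71417217600/113569 (a = (-794 - 1014/(-1011))² = (-794 - 1014*(-1/1011))² = (-794 + 338/337)² = (-267240/337)² = 71417217600/113569 ≈ 6.2884e+5)
f(-588) + a = 2*(-588) + 71417217600/113569 = -1176 + 71417217600/113569 = 71283660456/113569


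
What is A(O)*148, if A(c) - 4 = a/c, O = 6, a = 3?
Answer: 666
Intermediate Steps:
A(c) = 4 + 3/c
A(O)*148 = (4 + 3/6)*148 = (4 + 3*(⅙))*148 = (4 + ½)*148 = (9/2)*148 = 666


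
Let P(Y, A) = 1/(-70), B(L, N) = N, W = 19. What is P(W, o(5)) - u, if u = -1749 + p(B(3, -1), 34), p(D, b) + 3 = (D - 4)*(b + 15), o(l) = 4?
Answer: 139789/70 ≈ 1997.0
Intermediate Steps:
P(Y, A) = -1/70
p(D, b) = -3 + (-4 + D)*(15 + b) (p(D, b) = -3 + (D - 4)*(b + 15) = -3 + (-4 + D)*(15 + b))
u = -1997 (u = -1749 + (-63 - 4*34 + 15*(-1) - 1*34) = -1749 + (-63 - 136 - 15 - 34) = -1749 - 248 = -1997)
P(W, o(5)) - u = -1/70 - 1*(-1997) = -1/70 + 1997 = 139789/70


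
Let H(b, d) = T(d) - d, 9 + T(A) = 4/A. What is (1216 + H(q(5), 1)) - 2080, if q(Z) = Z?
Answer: -870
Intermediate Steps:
T(A) = -9 + 4/A
H(b, d) = -9 - d + 4/d (H(b, d) = (-9 + 4/d) - d = -9 - d + 4/d)
(1216 + H(q(5), 1)) - 2080 = (1216 + (-9 - 1*1 + 4/1)) - 2080 = (1216 + (-9 - 1 + 4*1)) - 2080 = (1216 + (-9 - 1 + 4)) - 2080 = (1216 - 6) - 2080 = 1210 - 2080 = -870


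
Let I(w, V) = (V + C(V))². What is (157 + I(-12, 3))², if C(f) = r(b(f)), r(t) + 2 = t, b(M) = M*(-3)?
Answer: 48841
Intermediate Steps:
b(M) = -3*M
r(t) = -2 + t
C(f) = -2 - 3*f
I(w, V) = (-2 - 2*V)² (I(w, V) = (V + (-2 - 3*V))² = (-2 - 2*V)²)
(157 + I(-12, 3))² = (157 + 4*(1 + 3)²)² = (157 + 4*4²)² = (157 + 4*16)² = (157 + 64)² = 221² = 48841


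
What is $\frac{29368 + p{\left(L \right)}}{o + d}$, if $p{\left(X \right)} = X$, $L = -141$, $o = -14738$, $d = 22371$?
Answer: $\frac{29227}{7633} \approx 3.829$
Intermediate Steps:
$\frac{29368 + p{\left(L \right)}}{o + d} = \frac{29368 - 141}{-14738 + 22371} = \frac{29227}{7633}$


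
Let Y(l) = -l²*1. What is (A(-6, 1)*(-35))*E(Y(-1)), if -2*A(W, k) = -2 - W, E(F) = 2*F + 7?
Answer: 350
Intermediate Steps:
Y(l) = -l²
E(F) = 7 + 2*F
A(W, k) = 1 + W/2 (A(W, k) = -(-2 - W)/2 = 1 + W/2)
(A(-6, 1)*(-35))*E(Y(-1)) = ((1 + (½)*(-6))*(-35))*(7 + 2*(-1*(-1)²)) = ((1 - 3)*(-35))*(7 + 2*(-1*1)) = (-2*(-35))*(7 + 2*(-1)) = 70*(7 - 2) = 70*5 = 350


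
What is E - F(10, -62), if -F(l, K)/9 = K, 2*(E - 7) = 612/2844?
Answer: -87041/158 ≈ -550.89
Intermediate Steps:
E = 1123/158 (E = 7 + (612/2844)/2 = 7 + (612*(1/2844))/2 = 7 + (1/2)*(17/79) = 7 + 17/158 = 1123/158 ≈ 7.1076)
F(l, K) = -9*K
E - F(10, -62) = 1123/158 - (-9)*(-62) = 1123/158 - 1*558 = 1123/158 - 558 = -87041/158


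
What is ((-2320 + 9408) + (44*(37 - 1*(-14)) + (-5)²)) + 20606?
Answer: 29963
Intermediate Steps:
((-2320 + 9408) + (44*(37 - 1*(-14)) + (-5)²)) + 20606 = (7088 + (44*(37 + 14) + 25)) + 20606 = (7088 + (44*51 + 25)) + 20606 = (7088 + (2244 + 25)) + 20606 = (7088 + 2269) + 20606 = 9357 + 20606 = 29963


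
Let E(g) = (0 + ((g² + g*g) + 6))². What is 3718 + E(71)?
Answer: 101771462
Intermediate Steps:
E(g) = (6 + 2*g²)² (E(g) = (0 + ((g² + g²) + 6))² = (0 + (2*g² + 6))² = (0 + (6 + 2*g²))² = (6 + 2*g²)²)
3718 + E(71) = 3718 + 4*(3 + 71²)² = 3718 + 4*(3 + 5041)² = 3718 + 4*5044² = 3718 + 4*25441936 = 3718 + 101767744 = 101771462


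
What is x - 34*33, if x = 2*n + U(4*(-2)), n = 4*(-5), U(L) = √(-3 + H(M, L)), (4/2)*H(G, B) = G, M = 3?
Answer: -1162 + I*√6/2 ≈ -1162.0 + 1.2247*I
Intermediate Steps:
H(G, B) = G/2
U(L) = I*√6/2 (U(L) = √(-3 + (½)*3) = √(-3 + 3/2) = √(-3/2) = I*√6/2)
n = -20
x = -40 + I*√6/2 (x = 2*(-20) + I*√6/2 = -40 + I*√6/2 ≈ -40.0 + 1.2247*I)
x - 34*33 = (-40 + I*√6/2) - 34*33 = (-40 + I*√6/2) - 1122 = -1162 + I*√6/2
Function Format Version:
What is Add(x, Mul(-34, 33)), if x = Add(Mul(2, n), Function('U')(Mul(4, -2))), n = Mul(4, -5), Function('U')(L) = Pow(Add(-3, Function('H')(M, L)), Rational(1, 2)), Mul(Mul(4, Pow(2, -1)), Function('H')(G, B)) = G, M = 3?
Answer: Add(-1162, Mul(Rational(1, 2), I, Pow(6, Rational(1, 2)))) ≈ Add(-1162.0, Mul(1.2247, I))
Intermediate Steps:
Function('H')(G, B) = Mul(Rational(1, 2), G)
Function('U')(L) = Mul(Rational(1, 2), I, Pow(6, Rational(1, 2))) (Function('U')(L) = Pow(Add(-3, Mul(Rational(1, 2), 3)), Rational(1, 2)) = Pow(Add(-3, Rational(3, 2)), Rational(1, 2)) = Pow(Rational(-3, 2), Rational(1, 2)) = Mul(Rational(1, 2), I, Pow(6, Rational(1, 2))))
n = -20
x = Add(-40, Mul(Rational(1, 2), I, Pow(6, Rational(1, 2)))) (x = Add(Mul(2, -20), Mul(Rational(1, 2), I, Pow(6, Rational(1, 2)))) = Add(-40, Mul(Rational(1, 2), I, Pow(6, Rational(1, 2)))) ≈ Add(-40.000, Mul(1.2247, I)))
Add(x, Mul(-34, 33)) = Add(Add(-40, Mul(Rational(1, 2), I, Pow(6, Rational(1, 2)))), Mul(-34, 33)) = Add(Add(-40, Mul(Rational(1, 2), I, Pow(6, Rational(1, 2)))), -1122) = Add(-1162, Mul(Rational(1, 2), I, Pow(6, Rational(1, 2))))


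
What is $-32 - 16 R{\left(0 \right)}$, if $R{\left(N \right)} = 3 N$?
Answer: $-32$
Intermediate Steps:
$-32 - 16 R{\left(0 \right)} = -32 - 16 \cdot 3 \cdot 0 = -32 - 0 = -32 + 0 = -32$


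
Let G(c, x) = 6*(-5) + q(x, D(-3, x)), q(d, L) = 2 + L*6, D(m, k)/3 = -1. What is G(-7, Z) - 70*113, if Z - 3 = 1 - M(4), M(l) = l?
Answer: -7956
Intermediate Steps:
D(m, k) = -3 (D(m, k) = 3*(-1) = -3)
q(d, L) = 2 + 6*L
Z = 0 (Z = 3 + (1 - 1*4) = 3 + (1 - 4) = 3 - 3 = 0)
G(c, x) = -46 (G(c, x) = 6*(-5) + (2 + 6*(-3)) = -30 + (2 - 18) = -30 - 16 = -46)
G(-7, Z) - 70*113 = -46 - 70*113 = -46 - 7910 = -7956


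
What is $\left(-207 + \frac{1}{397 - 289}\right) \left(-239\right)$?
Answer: $\frac{5342845}{108} \approx 49471.0$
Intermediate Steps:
$\left(-207 + \frac{1}{397 - 289}\right) \left(-239\right) = \left(-207 + \frac{1}{108}\right) \left(-239\right) = \left(- \frac{22355}{108}\right) \left(-239\right) = \frac{5342845}{108}$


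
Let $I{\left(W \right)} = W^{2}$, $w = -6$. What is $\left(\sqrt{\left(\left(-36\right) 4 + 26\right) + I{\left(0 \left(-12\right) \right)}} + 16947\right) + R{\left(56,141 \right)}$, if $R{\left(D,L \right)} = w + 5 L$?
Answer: $17646 + i \sqrt{118} \approx 17646.0 + 10.863 i$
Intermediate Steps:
$R{\left(D,L \right)} = -6 + 5 L$
$\left(\sqrt{\left(\left(-36\right) 4 + 26\right) + I{\left(0 \left(-12\right) \right)}} + 16947\right) + R{\left(56,141 \right)} = \left(\sqrt{\left(\left(-36\right) 4 + 26\right) + \left(0 \left(-12\right)\right)^{2}} + 16947\right) + \left(-6 + 5 \cdot 141\right) = \left(\sqrt{\left(-144 + 26\right) + 0^{2}} + 16947\right) + \left(-6 + 705\right) = \left(\sqrt{-118 + 0} + 16947\right) + 699 = \left(\sqrt{-118} + 16947\right) + 699 = \left(i \sqrt{118} + 16947\right) + 699 = \left(16947 + i \sqrt{118}\right) + 699 = 17646 + i \sqrt{118}$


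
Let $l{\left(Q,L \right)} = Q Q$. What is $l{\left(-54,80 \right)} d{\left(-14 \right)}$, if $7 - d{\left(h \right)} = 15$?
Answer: $-23328$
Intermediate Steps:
$l{\left(Q,L \right)} = Q^{2}$
$d{\left(h \right)} = -8$ ($d{\left(h \right)} = 7 - 15 = -8$)
$l{\left(-54,80 \right)} d{\left(-14 \right)} = \left(-54\right)^{2} \left(-8\right) = 2916 \left(-8\right) = -23328$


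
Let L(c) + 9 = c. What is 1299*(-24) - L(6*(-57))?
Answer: -30825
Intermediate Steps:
L(c) = -9 + c
1299*(-24) - L(6*(-57)) = 1299*(-24) - (-9 + 6*(-57)) = -31176 - (-9 - 342) = -31176 - 1*(-351) = -31176 + 351 = -30825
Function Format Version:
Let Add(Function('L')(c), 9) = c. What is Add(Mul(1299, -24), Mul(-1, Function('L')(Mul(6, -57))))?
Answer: -30825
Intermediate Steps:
Function('L')(c) = Add(-9, c)
Add(Mul(1299, -24), Mul(-1, Function('L')(Mul(6, -57)))) = Add(Mul(1299, -24), Mul(-1, Add(-9, Mul(6, -57)))) = Add(-31176, Mul(-1, Add(-9, -342))) = Add(-31176, Mul(-1, -351)) = Add(-31176, 351) = -30825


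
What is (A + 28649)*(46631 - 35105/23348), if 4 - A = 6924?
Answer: 23656481440107/23348 ≈ 1.0132e+9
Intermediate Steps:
A = -6920 (A = 4 - 1*6924 = 4 - 6924 = -6920)
(A + 28649)*(46631 - 35105/23348) = (-6920 + 28649)*(46631 - 35105/23348) = 21729*(46631 - 35105*1/23348) = 21729*(46631 - 35105/23348) = 21729*(1088705483/23348) = 23656481440107/23348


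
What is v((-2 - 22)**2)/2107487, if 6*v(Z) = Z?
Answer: 96/2107487 ≈ 4.5552e-5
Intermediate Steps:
v(Z) = Z/6
v((-2 - 22)**2)/2107487 = ((-2 - 22)**2/6)/2107487 = ((1/6)*(-24)**2)*(1/2107487) = ((1/6)*576)*(1/2107487) = 96*(1/2107487) = 96/2107487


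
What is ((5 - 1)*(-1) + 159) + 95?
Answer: 250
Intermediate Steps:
((5 - 1)*(-1) + 159) + 95 = (4*(-1) + 159) + 95 = (-4 + 159) + 95 = 155 + 95 = 250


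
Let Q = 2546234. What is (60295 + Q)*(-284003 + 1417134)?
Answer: 2953538812299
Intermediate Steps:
(60295 + Q)*(-284003 + 1417134) = (60295 + 2546234)*(-284003 + 1417134) = 2606529*1133131 = 2953538812299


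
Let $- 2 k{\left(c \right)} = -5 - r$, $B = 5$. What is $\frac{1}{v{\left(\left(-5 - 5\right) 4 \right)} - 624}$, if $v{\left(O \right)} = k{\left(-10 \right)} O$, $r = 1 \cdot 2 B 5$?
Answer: $- \frac{1}{1724} \approx -0.00058005$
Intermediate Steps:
$r = 50$ ($r = 1 \cdot 2 \cdot 5 \cdot 5 = 1 \cdot 10 \cdot 5 = 1 \cdot 50 = 50$)
$k{\left(c \right)} = \frac{55}{2}$ ($k{\left(c \right)} = - \frac{-5 - 50}{2} = \left(- \frac{1}{2}\right) \left(-55\right) = \frac{55}{2}$)
$v{\left(O \right)} = \frac{55 O}{2}$
$\frac{1}{v{\left(\left(-5 - 5\right) 4 \right)} - 624} = \frac{1}{\frac{55 \left(-5 - 5\right) 4}{2} - 624} = \frac{1}{\frac{55 \left(\left(-10\right) 4\right)}{2} - 624} = \frac{1}{\frac{55}{2} \left(-40\right) - 624} = \frac{1}{-1100 - 624} = \frac{1}{-1724} = - \frac{1}{1724}$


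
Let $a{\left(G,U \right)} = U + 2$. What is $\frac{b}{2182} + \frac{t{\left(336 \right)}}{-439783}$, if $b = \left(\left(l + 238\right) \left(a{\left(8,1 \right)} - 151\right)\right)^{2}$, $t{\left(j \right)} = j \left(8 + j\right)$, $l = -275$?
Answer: $\frac{6593667074360}{479803253} \approx 13742.0$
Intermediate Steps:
$a{\left(G,U \right)} = 2 + U$
$b = 29986576$ ($b = \left(\left(-275 + 238\right) \left(\left(2 + 1\right) - 151\right)\right)^{2} = \left(- 37 \left(3 - 151\right)\right)^{2} = \left(\left(-37\right) \left(-148\right)\right)^{2} = 5476^{2} = 29986576$)
$\frac{b}{2182} + \frac{t{\left(336 \right)}}{-439783} = \frac{29986576}{2182} + \frac{336 \left(8 + 336\right)}{-439783} = 29986576 \cdot \frac{1}{2182} + 336 \cdot 344 \left(- \frac{1}{439783}\right) = \frac{14993288}{1091} + 115584 \left(- \frac{1}{439783}\right) = \frac{14993288}{1091} - \frac{115584}{439783} = \frac{6593667074360}{479803253}$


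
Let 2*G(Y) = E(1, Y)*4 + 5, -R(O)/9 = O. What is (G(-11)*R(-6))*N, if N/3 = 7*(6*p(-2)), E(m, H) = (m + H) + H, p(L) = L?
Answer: 537516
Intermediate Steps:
R(O) = -9*O
E(m, H) = m + 2*H (E(m, H) = (H + m) + H = m + 2*H)
G(Y) = 9/2 + 4*Y (G(Y) = ((1 + 2*Y)*4 + 5)/2 = ((4 + 8*Y) + 5)/2 = (9 + 8*Y)/2 = 9/2 + 4*Y)
N = -252 (N = 3*(7*(6*(-2))) = 3*(7*(-12)) = 3*(-84) = -252)
(G(-11)*R(-6))*N = ((9/2 + 4*(-11))*(-9*(-6)))*(-252) = ((9/2 - 44)*54)*(-252) = -79/2*54*(-252) = -2133*(-252) = 537516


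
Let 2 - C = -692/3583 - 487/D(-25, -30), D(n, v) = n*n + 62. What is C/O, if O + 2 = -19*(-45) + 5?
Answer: 649397/191998638 ≈ 0.0033823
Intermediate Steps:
D(n, v) = 62 + n² (D(n, v) = n² + 62 = 62 + n²)
C = 7143367/2461521 (C = 2 - (-692/3583 - 487/(62 + (-25)²)) = 2 - (-692*1/3583 - 487/(62 + 625)) = 2 - (-692/3583 - 487/687) = 2 - 1*(-2220325/2461521) = 2 + 2220325/2461521 = 7143367/2461521 ≈ 2.9020)
O = 858 (O = -2 + (-19*(-45) + 5) = -2 + (855 + 5) = -2 + 860 = 858)
C/O = (7143367/2461521)/858 = (7143367/2461521)*(1/858) = 649397/191998638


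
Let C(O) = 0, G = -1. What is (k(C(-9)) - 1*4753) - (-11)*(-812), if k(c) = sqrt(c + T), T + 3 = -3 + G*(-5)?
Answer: -13685 + I ≈ -13685.0 + 1.0*I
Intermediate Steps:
T = -1 (T = -3 + (-3 - 1*(-5)) = -3 + (-3 + 5) = -3 + 2 = -1)
k(c) = sqrt(-1 + c) (k(c) = sqrt(c - 1) = sqrt(-1 + c))
(k(C(-9)) - 1*4753) - (-11)*(-812) = (sqrt(-1 + 0) - 1*4753) - (-11)*(-812) = (sqrt(-1) - 4753) - 1*8932 = (I - 4753) - 8932 = (-4753 + I) - 8932 = -13685 + I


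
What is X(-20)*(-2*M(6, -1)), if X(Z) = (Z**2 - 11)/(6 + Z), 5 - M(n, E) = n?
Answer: -389/7 ≈ -55.571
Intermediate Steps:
M(n, E) = 5 - n
X(Z) = (-11 + Z**2)/(6 + Z)
X(-20)*(-2*M(6, -1)) = ((-11 + (-20)**2)/(6 - 20))*(-2*(5 - 1*6)) = ((-11 + 400)/(-14))*(-2*(5 - 6)) = (-1/14*389)*(-2*(-1)) = -389/14*2 = -389/7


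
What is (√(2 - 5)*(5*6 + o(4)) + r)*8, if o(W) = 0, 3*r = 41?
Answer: 328/3 + 240*I*√3 ≈ 109.33 + 415.69*I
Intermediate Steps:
r = 41/3 (r = (⅓)*41 = 41/3 ≈ 13.667)
(√(2 - 5)*(5*6 + o(4)) + r)*8 = (√(2 - 5)*(5*6 + 0) + 41/3)*8 = (√(-3)*(30 + 0) + 41/3)*8 = ((I*√3)*30 + 41/3)*8 = (30*I*√3 + 41/3)*8 = (41/3 + 30*I*√3)*8 = 328/3 + 240*I*√3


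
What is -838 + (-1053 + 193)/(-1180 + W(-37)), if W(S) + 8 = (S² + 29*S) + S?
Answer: -777642/929 ≈ -837.07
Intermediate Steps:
W(S) = -8 + S² + 30*S (W(S) = -8 + ((S² + 29*S) + S) = -8 + (S² + 30*S) = -8 + S² + 30*S)
-838 + (-1053 + 193)/(-1180 + W(-37)) = -838 + (-1053 + 193)/(-1180 + (-8 + (-37)² + 30*(-37))) = -838 - 860/(-1180 + (-8 + 1369 - 1110)) = -838 - 860/(-1180 + 251) = -838 - 860/(-929) = -838 - 860*(-1/929) = -838 + 860/929 = -777642/929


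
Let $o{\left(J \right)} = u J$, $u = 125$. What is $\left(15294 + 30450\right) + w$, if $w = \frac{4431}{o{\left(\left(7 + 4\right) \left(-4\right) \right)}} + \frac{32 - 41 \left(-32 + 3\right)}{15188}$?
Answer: $\frac{238819919592}{5220875} \approx 45743.0$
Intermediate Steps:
$o{\left(J \right)} = 125 J$
$w = - \frac{3786408}{5220875}$ ($w = \frac{4431}{125 \left(7 + 4\right) \left(-4\right)} + \frac{32 - 41 \left(-32 + 3\right)}{15188} = \frac{4431}{125 \cdot 11 \left(-4\right)} + \left(32 - -1189\right) \frac{1}{15188} = \frac{4431}{125 \left(-44\right)} + \left(32 + 1189\right) \frac{1}{15188} = \frac{4431}{-5500} + 1221 \cdot \frac{1}{15188} = 4431 \left(- \frac{1}{5500}\right) + \frac{1221}{15188} = - \frac{4431}{5500} + \frac{1221}{15188} = - \frac{3786408}{5220875} \approx -0.72524$)
$\left(15294 + 30450\right) + w = \left(15294 + 30450\right) - \frac{3786408}{5220875} = 45744 - \frac{3786408}{5220875} = \frac{238819919592}{5220875}$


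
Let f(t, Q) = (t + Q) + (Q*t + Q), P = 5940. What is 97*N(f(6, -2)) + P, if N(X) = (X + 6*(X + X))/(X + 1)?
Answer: 66070/9 ≈ 7341.1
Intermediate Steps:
f(t, Q) = t + 2*Q + Q*t (f(t, Q) = (Q + t) + (Q + Q*t) = t + 2*Q + Q*t)
N(X) = 13*X/(1 + X) (N(X) = (X + 6*(2*X))/(1 + X) = (X + 12*X)/(1 + X) = (13*X)/(1 + X) = 13*X/(1 + X))
97*N(f(6, -2)) + P = 97*(13*(6 + 2*(-2) - 2*6)/(1 + (6 + 2*(-2) - 2*6))) + 5940 = 97*(13*(6 - 4 - 12)/(1 + (6 - 4 - 12))) + 5940 = 97*(13*(-10)/(1 - 10)) + 5940 = 97*(13*(-10)/(-9)) + 5940 = 97*(13*(-10)*(-1/9)) + 5940 = 97*(130/9) + 5940 = 12610/9 + 5940 = 66070/9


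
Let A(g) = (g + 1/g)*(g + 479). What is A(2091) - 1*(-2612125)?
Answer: 16698718115/2091 ≈ 7.9860e+6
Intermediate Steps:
A(g) = (479 + g)*(g + 1/g) (A(g) = (g + 1/g)*(479 + g) = (479 + g)*(g + 1/g))
A(2091) - 1*(-2612125) = (1 + 2091**2 + 479*2091 + 479/2091) - 1*(-2612125) = (1 + 4372281 + 1001589 + 479*(1/2091)) + 2612125 = (1 + 4372281 + 1001589 + 479/2091) + 2612125 = 11236764740/2091 + 2612125 = 16698718115/2091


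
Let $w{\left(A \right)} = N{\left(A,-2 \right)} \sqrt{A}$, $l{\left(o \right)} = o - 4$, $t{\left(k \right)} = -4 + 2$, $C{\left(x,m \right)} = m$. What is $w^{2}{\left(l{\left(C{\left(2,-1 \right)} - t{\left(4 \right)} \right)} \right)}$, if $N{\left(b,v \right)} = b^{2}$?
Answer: $-243$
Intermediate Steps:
$t{\left(k \right)} = -2$
$l{\left(o \right)} = -4 + o$ ($l{\left(o \right)} = o - 4 = -4 + o$)
$w{\left(A \right)} = A^{\frac{5}{2}}$ ($w{\left(A \right)} = A^{2} \sqrt{A} = A^{\frac{5}{2}}$)
$w^{2}{\left(l{\left(C{\left(2,-1 \right)} - t{\left(4 \right)} \right)} \right)} = \left(\left(-4 - -1\right)^{\frac{5}{2}}\right)^{2} = \left(\left(-4 + \left(-1 + 2\right)\right)^{\frac{5}{2}}\right)^{2} = \left(\left(-4 + 1\right)^{\frac{5}{2}}\right)^{2} = \left(\left(-3\right)^{\frac{5}{2}}\right)^{2} = \left(9 i \sqrt{3}\right)^{2} = -243$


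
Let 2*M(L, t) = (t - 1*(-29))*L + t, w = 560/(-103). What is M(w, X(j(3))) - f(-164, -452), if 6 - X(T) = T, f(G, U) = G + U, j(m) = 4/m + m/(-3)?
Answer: 324199/618 ≈ 524.59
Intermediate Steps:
j(m) = 4/m - m/3 (j(m) = 4/m + m*(-1/3) = 4/m - m/3)
w = -560/103 (w = 560*(-1/103) = -560/103 ≈ -5.4369)
X(T) = 6 - T
M(L, t) = t/2 + L*(29 + t)/2 (M(L, t) = ((t - 1*(-29))*L + t)/2 = ((t + 29)*L + t)/2 = ((29 + t)*L + t)/2 = (L*(29 + t) + t)/2 = (t + L*(29 + t))/2 = t/2 + L*(29 + t)/2)
M(w, X(j(3))) - f(-164, -452) = ((6 - (4/3 - 1/3*3))/2 + (29/2)*(-560/103) + (1/2)*(-560/103)*(6 - (4/3 - 1/3*3))) - (-164 - 452) = ((6 - (4*(1/3) - 1))/2 - 8120/103 + (1/2)*(-560/103)*(6 - (4*(1/3) - 1))) - 1*(-616) = ((6 - (4/3 - 1))/2 - 8120/103 + (1/2)*(-560/103)*(6 - (4/3 - 1))) + 616 = ((6 - 1*1/3)/2 - 8120/103 + (1/2)*(-560/103)*(6 - 1*1/3)) + 616 = ((6 - 1/3)/2 - 8120/103 + (1/2)*(-560/103)*(6 - 1/3)) + 616 = ((1/2)*(17/3) - 8120/103 + (1/2)*(-560/103)*(17/3)) + 616 = (17/6 - 8120/103 - 4760/309) + 616 = -56489/618 + 616 = 324199/618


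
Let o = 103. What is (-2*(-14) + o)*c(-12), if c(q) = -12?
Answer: -1572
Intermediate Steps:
(-2*(-14) + o)*c(-12) = (-2*(-14) + 103)*(-12) = (28 + 103)*(-12) = 131*(-12) = -1572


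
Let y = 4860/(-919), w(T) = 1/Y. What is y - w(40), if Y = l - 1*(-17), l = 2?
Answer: -93259/17461 ≈ -5.3410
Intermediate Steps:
Y = 19 (Y = 2 - 1*(-17) = 2 + 17 = 19)
w(T) = 1/19
y = -4860/919 (y = 4860*(-1/919) = -4860/919 ≈ -5.2884)
y - w(40) = -4860/919 - 1*1/19 = -4860/919 - 1/19 = -93259/17461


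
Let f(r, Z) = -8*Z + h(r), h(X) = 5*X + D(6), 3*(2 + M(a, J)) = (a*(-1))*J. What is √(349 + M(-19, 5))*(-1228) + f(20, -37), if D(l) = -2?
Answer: 394 - 4912*√213/3 ≈ -23502.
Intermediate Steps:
M(a, J) = -2 - J*a/3 (M(a, J) = -2 + ((a*(-1))*J)/3 = -2 + ((-a)*J)/3 = -2 + (-J*a)/3 = -2 - J*a/3)
h(X) = -2 + 5*X (h(X) = 5*X - 2 = -2 + 5*X)
f(r, Z) = -2 - 8*Z + 5*r (f(r, Z) = -8*Z + (-2 + 5*r) = -2 - 8*Z + 5*r)
√(349 + M(-19, 5))*(-1228) + f(20, -37) = √(349 + (-2 - ⅓*5*(-19)))*(-1228) + (-2 - 8*(-37) + 5*20) = √(349 + (-2 + 95/3))*(-1228) + (-2 + 296 + 100) = √(349 + 89/3)*(-1228) + 394 = √(1136/3)*(-1228) + 394 = (4*√213/3)*(-1228) + 394 = -4912*√213/3 + 394 = 394 - 4912*√213/3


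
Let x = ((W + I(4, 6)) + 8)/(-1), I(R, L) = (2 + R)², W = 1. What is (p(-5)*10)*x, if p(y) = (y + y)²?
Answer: -45000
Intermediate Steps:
p(y) = 4*y² (p(y) = (2*y)² = 4*y²)
x = -45 (x = ((1 + (2 + 4)²) + 8)/(-1) = ((1 + 6²) + 8)*(-1) = ((1 + 36) + 8)*(-1) = (37 + 8)*(-1) = 45*(-1) = -45)
(p(-5)*10)*x = ((4*(-5)²)*10)*(-45) = ((4*25)*10)*(-45) = (100*10)*(-45) = 1000*(-45) = -45000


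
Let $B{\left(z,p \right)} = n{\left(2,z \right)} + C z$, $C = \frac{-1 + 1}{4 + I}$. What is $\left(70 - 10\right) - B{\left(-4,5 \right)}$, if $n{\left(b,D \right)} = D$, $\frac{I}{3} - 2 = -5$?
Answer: $64$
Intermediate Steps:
$I = -9$ ($I = 6 + 3 \left(-5\right) = 6 - 15 = -9$)
$C = 0$ ($C = \frac{-1 + 1}{4 - 9} = \frac{0}{-5} = 0 \left(- \frac{1}{5}\right) = 0$)
$B{\left(z,p \right)} = z$ ($B{\left(z,p \right)} = z + 0 z = z + 0 = z$)
$\left(70 - 10\right) - B{\left(-4,5 \right)} = \left(70 - 10\right) - -4 = \left(70 - 10\right) + 4 = 60 + 4 = 64$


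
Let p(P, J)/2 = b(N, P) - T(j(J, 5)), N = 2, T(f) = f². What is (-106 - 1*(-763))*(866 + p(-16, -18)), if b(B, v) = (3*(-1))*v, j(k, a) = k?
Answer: 206298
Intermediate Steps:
b(B, v) = -3*v
p(P, J) = -6*P - 2*J² (p(P, J) = 2*(-3*P - J²) = 2*(-J² - 3*P) = -6*P - 2*J²)
(-106 - 1*(-763))*(866 + p(-16, -18)) = (-106 - 1*(-763))*(866 + (-6*(-16) - 2*(-18)²)) = (-106 + 763)*(866 + (96 - 2*324)) = 657*(866 + (96 - 648)) = 657*(866 - 552) = 657*314 = 206298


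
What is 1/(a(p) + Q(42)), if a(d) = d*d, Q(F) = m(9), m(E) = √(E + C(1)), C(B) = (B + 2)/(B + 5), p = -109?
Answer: 23762/282316303 - √38/282316303 ≈ 8.4146e-5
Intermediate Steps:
C(B) = (2 + B)/(5 + B)
m(E) = √(½ + E) (m(E) = √(E + (2 + 1)/(5 + 1)) = √(E + 3/6) = √(E + (⅙)*3) = √(E + ½) = √(½ + E))
Q(F) = √38/2 (Q(F) = √(2 + 4*9)/2 = √(2 + 36)/2 = √38/2)
a(d) = d²
1/(a(p) + Q(42)) = 1/((-109)² + √38/2) = 1/(11881 + √38/2)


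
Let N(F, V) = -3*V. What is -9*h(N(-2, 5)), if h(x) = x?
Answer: 135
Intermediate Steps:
-9*h(N(-2, 5)) = -(-27)*5 = -9*(-15) = 135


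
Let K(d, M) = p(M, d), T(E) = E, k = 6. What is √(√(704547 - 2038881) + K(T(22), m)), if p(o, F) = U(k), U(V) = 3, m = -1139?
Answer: √(3 + I*√1334334) ≈ 24.064 + 24.001*I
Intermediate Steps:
p(o, F) = 3
K(d, M) = 3
√(√(704547 - 2038881) + K(T(22), m)) = √(√(704547 - 2038881) + 3) = √(√(-1334334) + 3) = √(I*√1334334 + 3) = √(3 + I*√1334334)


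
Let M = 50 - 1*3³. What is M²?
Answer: 529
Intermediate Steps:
M = 23 (M = 50 - 1*27 = 50 - 27 = 23)
M² = 23² = 529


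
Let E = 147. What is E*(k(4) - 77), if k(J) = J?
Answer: -10731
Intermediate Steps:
E*(k(4) - 77) = 147*(4 - 77) = 147*(-73) = -10731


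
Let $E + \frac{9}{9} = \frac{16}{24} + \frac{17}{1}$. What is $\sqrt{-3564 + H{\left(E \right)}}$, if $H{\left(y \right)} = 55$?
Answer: $11 i \sqrt{29} \approx 59.237 i$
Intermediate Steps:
$E = \frac{50}{3}$ ($E = -1 + \left(\frac{16}{24} + \frac{17}{1}\right) = -1 + \left(16 \cdot \frac{1}{24} + 17 \cdot 1\right) = -1 + \left(\frac{2}{3} + 17\right) = -1 + \frac{53}{3} = \frac{50}{3} \approx 16.667$)
$\sqrt{-3564 + H{\left(E \right)}} = \sqrt{-3564 + 55} = \sqrt{-3509} = 11 i \sqrt{29}$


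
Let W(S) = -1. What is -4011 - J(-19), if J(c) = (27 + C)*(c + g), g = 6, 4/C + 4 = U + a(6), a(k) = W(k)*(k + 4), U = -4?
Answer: -32966/9 ≈ -3662.9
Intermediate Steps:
a(k) = -4 - k (a(k) = -(k + 4) = -(4 + k) = -4 - k)
C = -2/9 (C = 4/(-4 + (-4 + (-4 - 1*6))) = 4/(-4 + (-4 + (-4 - 6))) = 4/(-4 + (-4 - 10)) = 4/(-4 - 14) = 4/(-18) = 4*(-1/18) = -2/9 ≈ -0.22222)
J(c) = 482/3 + 241*c/9 (J(c) = (27 - 2/9)*(c + 6) = 241*(6 + c)/9 = 482/3 + 241*c/9)
-4011 - J(-19) = -4011 - (482/3 + (241/9)*(-19)) = -4011 - (482/3 - 4579/9) = -4011 - 1*(-3133/9) = -4011 + 3133/9 = -32966/9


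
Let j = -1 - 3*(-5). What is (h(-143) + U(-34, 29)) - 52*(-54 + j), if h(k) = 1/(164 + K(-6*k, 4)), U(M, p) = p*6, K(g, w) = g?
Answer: 2303589/1022 ≈ 2254.0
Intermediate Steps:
j = 14 (j = -1 + 15 = 14)
U(M, p) = 6*p
h(k) = 1/(164 - 6*k)
(h(-143) + U(-34, 29)) - 52*(-54 + j) = (-1/(-164 + 6*(-143)) + 6*29) - 52*(-54 + 14) = (-1/(-164 - 858) + 174) - 52*(-40) = (-1/(-1022) + 174) + 2080 = (-1*(-1/1022) + 174) + 2080 = (1/1022 + 174) + 2080 = 177829/1022 + 2080 = 2303589/1022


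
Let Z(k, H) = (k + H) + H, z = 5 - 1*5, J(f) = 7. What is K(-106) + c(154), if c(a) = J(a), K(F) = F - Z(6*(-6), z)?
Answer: -63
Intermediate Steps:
z = 0 (z = 5 - 5 = 0)
Z(k, H) = k + 2*H (Z(k, H) = (H + k) + H = k + 2*H)
K(F) = 36 + F (K(F) = F - (6*(-6) + 2*0) = F - (-36 + 0) = F - 1*(-36) = F + 36 = 36 + F)
c(a) = 7
K(-106) + c(154) = (36 - 106) + 7 = -70 + 7 = -63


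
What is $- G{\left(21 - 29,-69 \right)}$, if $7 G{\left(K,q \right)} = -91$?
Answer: $13$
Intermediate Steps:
$G{\left(K,q \right)} = -13$ ($G{\left(K,q \right)} = \frac{1}{7} \left(-91\right) = -13$)
$- G{\left(21 - 29,-69 \right)} = \left(-1\right) \left(-13\right) = 13$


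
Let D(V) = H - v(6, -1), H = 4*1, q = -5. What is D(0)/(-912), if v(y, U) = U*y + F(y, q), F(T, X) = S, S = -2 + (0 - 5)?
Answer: -17/912 ≈ -0.018640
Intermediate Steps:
S = -7 (S = -2 - 5 = -7)
F(T, X) = -7
v(y, U) = -7 + U*y (v(y, U) = U*y - 7 = -7 + U*y)
H = 4
D(V) = 17 (D(V) = 4 - (-7 - 1*6) = 4 - (-7 - 6) = 4 - 1*(-13) = 4 + 13 = 17)
D(0)/(-912) = 17/(-912) = 17*(-1/912) = -17/912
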